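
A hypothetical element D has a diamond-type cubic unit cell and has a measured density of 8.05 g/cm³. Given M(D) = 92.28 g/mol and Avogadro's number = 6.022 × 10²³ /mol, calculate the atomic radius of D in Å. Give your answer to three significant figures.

1.16 Å

For a diamond cubic cell (Z = 8), a³ = Z·M/(N_A·ρ) = 8 × 92.28 / (6.022 × 10²³ × 8.050) = 1.523 × 10^-22 cm³, so a = 5.340 × 10^-8 cm = 5.340 Å.
Nearest neighbors lie along the body diagonal with √3·a = 8r, so r = 0.2165 × a = 1.16 Å.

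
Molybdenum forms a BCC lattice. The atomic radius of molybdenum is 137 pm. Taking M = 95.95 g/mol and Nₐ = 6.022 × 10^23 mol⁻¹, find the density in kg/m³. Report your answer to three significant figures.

In a BCC lattice, atoms touch along the body diagonal, so √3·a = 4r, giving a = 316.4 pm = 3.164 × 10^-8 cm.
With Z = 2, ρ = Z·M/(N_A·a³) = 2 × 95.95 / (6.022 × 10²³ × 3.167 × 10^-23) = 10.06 g/cm³ = 10100 kg/m³.

10100 kg/m³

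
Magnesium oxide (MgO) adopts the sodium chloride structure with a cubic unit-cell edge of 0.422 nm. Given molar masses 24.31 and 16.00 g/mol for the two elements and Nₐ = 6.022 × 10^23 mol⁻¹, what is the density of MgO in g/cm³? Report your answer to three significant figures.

3.56 g/cm³

The sodium chloride structure contains Z = 4 formula units per cell; M(MgO) = 24.31 + 16.00 = 40.31 g/mol.
a³ = (4.220 × 10^-8 cm)³ = 7.515 × 10^-23 cm³.
ρ = 4 × 40.31 / (6.022 × 10²³ × 7.515 × 10^-23) = 3.563 g/cm³.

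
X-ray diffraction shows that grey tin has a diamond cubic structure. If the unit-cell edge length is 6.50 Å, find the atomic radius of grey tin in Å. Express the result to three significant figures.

1.41 Å

In a diamond cubic lattice, nearest neighbors lie along the body diagonal with √3·a = 8r.
r = √3·a/8 = 1.7321 × 6.50 / 8 = 1.41 Å.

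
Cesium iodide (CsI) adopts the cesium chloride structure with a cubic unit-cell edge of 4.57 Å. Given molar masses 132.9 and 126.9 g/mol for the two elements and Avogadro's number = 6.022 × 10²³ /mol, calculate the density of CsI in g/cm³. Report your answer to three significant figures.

4.52 g/cm³

The cesium chloride structure contains Z = 1 formula unit per cell; M(CsI) = 132.9 + 126.9 = 259.8 g/mol.
a³ = (4.570 × 10^-8 cm)³ = 9.544 × 10^-23 cm³.
ρ = 1 × 259.8 / (6.022 × 10²³ × 9.544 × 10^-23) = 4.520 g/cm³.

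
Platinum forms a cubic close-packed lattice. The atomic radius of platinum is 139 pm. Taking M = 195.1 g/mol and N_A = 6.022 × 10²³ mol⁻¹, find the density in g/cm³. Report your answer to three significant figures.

21.3 g/cm³

In an FCC lattice, atoms touch along the face diagonal, so √2·a = 4r, giving a = 393.2 pm = 3.932 × 10^-8 cm.
With Z = 4, ρ = Z·M/(N_A·a³) = 4 × 195.1 / (6.022 × 10²³ × 6.077 × 10^-23) = 21.33 g/cm³.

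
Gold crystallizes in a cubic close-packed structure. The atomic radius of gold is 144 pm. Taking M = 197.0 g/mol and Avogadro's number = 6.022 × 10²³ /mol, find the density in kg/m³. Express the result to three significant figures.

In an FCC lattice, atoms touch along the face diagonal, so √2·a = 4r, giving a = 407.3 pm = 4.073 × 10^-8 cm.
With Z = 4, ρ = Z·M/(N_A·a³) = 4 × 197.0 / (6.022 × 10²³ × 6.757 × 10^-23) = 19.37 g/cm³ = 19400 kg/m³.

19400 kg/m³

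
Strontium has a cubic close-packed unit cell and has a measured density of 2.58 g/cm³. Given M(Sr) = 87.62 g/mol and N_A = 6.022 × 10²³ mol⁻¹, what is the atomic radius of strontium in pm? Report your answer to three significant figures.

215 pm

For an FCC cell (Z = 4), a³ = Z·M/(N_A·ρ) = 4 × 87.62 / (6.022 × 10²³ × 2.580) = 2.256 × 10^-22 cm³, so a = 6.087 × 10^-8 cm = 608.7 pm.
Atoms touch along the face diagonal, so √2·a = 4r, so r = 0.3536 × a = 215 pm.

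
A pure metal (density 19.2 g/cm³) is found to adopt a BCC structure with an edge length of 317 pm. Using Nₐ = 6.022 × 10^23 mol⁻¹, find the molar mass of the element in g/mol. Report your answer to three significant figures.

A BCC cell has Z = 2 atoms; a = 3.170 × 10^-8 cm.
M = ρ·N_A·a³/Z = 19.2 × 6.022 × 10²³ × 3.186 × 10^-23 / 2 = 184 g/mol.

184 g/mol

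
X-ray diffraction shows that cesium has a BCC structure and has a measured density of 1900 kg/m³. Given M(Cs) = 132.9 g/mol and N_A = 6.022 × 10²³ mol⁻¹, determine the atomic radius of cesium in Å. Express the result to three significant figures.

For a BCC cell (Z = 2), a³ = Z·M/(N_A·ρ) = 2 × 132.9 / (6.022 × 10²³ × 1.900) = 2.323 × 10^-22 cm³, so a = 6.147 × 10^-8 cm = 6.147 Å.
Atoms touch along the body diagonal, so √3·a = 4r, so r = 0.4330 × a = 2.66 Å.

2.66 Å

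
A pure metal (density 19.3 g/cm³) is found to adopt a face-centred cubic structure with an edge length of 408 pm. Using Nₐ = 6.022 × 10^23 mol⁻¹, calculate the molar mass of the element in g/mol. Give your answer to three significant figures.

197 g/mol

An FCC cell has Z = 4 atoms; a = 4.080 × 10^-8 cm.
M = ρ·N_A·a³/Z = 19.3 × 6.022 × 10²³ × 6.792 × 10^-23 / 4 = 197 g/mol.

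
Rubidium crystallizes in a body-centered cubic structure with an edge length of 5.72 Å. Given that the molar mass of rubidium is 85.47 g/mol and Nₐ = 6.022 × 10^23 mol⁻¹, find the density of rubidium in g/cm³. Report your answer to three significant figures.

1.52 g/cm³

A BCC unit cell contains Z = 2 atoms.
Cell volume: a³ = (5.72 Å)³ = (5.720 × 10^-8 cm)³ = 1.871 × 10^-22 cm³.
ρ = Z·M/(N_A·a³) = 2 × 85.47 / (6.022 × 10²³ × 1.871 × 10^-22) = 1.517 g/cm³.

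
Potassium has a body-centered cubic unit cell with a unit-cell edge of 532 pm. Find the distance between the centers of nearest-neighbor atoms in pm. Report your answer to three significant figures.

In a BCC structure, atoms touch along the body diagonal, so √3·a = 4r; the nearest-neighbor distance equals 2r = 0.8660·a.
d = 0.8660 × 532 = 461 pm.

461 pm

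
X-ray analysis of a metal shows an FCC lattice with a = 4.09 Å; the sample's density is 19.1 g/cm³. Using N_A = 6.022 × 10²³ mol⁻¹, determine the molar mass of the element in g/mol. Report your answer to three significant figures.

197 g/mol

An FCC cell has Z = 4 atoms; a = 4.090 × 10^-8 cm.
M = ρ·N_A·a³/Z = 19.1 × 6.022 × 10²³ × 6.842 × 10^-23 / 4 = 197 g/mol.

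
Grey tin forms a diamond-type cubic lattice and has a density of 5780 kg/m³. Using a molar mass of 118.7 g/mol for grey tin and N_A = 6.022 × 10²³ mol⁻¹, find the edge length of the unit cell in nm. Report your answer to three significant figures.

0.649 nm

With Z = 8 atoms per diamond cubic cell, a³ = Z·M/(N_A·ρ) = 8 × 118.7 / (6.022 × 10²³ × 5.780 g/cm³) = 2.728 × 10^-22 cm³.
a = (2.728 × 10^-22)^(1/3) = 6.486 × 10^-8 cm = 0.649 nm.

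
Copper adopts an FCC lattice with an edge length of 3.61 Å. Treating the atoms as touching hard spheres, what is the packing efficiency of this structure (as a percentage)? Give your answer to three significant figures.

In an FCC lattice atoms touch along the face diagonal, so √2·a = 4r, so r = 0.3536a = 1.276 Å.
Packing fraction = Z·(4/3)πr³ / a³ = 4 × (4/3)π × (1.276)³ / (3.61)³ = 0.7405 = 74.0%.

74.0%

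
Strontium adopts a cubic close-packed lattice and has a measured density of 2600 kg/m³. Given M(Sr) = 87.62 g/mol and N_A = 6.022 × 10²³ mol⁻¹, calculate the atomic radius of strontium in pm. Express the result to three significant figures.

215 pm

For an FCC cell (Z = 4), a³ = Z·M/(N_A·ρ) = 4 × 87.62 / (6.022 × 10²³ × 2.600) = 2.238 × 10^-22 cm³, so a = 6.072 × 10^-8 cm = 607.2 pm.
Atoms touch along the face diagonal, so √2·a = 4r, so r = 0.3536 × a = 215 pm.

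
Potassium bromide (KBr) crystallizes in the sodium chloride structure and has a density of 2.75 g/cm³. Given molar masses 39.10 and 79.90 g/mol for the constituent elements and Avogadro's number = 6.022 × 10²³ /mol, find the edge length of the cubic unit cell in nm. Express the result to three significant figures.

M(KBr) = 119.0 g/mol; Z = 4 formula units per cell.
a³ = Z·M/(N_A·ρ) = 4 × 119.0 / (6.022 × 10²³ × 2.75) = 2.874 × 10^-22 cm³, so a = 6.600 × 10^-8 cm = 0.660 nm.

0.660 nm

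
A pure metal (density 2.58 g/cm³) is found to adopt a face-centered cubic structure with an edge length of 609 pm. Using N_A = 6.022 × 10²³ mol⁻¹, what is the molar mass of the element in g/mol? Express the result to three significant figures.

An FCC cell has Z = 4 atoms; a = 6.090 × 10^-8 cm.
M = ρ·N_A·a³/Z = 2.58 × 6.022 × 10²³ × 2.259 × 10^-22 / 4 = 87.7 g/mol.

87.7 g/mol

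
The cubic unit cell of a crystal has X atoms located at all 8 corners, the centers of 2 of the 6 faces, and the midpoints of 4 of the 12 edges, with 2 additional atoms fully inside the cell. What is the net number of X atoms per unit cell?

Corner atoms are shared by 8 cells (1/8 each), face atoms by 2 (1/2 each), edge atoms by 4 (1/4 each), interior atoms are unshared.
Net atoms = 8 × 1/8 + 2 × 1/2 + 4 × 1/4 + 2 = 1 + 1 + 1 + 2 = 5.

5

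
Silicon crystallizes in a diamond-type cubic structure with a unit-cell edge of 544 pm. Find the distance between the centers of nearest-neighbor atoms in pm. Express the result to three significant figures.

In a diamond cubic structure, nearest neighbors lie along the body diagonal with √3·a = 8r; the nearest-neighbor distance equals 2r = 0.4330·a.
d = 0.4330 × 544 = 236 pm.

236 pm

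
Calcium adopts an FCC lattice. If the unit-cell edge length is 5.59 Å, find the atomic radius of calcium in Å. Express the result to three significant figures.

1.98 Å

In an FCC lattice, atoms touch along the face diagonal, so √2·a = 4r.
r = √2·a/4 = 1.4142 × 5.59 / 4 = 1.98 Å.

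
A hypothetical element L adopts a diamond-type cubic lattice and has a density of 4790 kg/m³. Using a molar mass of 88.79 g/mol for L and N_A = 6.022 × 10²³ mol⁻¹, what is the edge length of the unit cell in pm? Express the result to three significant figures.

627 pm

With Z = 8 atoms per diamond cubic cell, a³ = Z·M/(N_A·ρ) = 8 × 88.79 / (6.022 × 10²³ × 4.790 g/cm³) = 2.463 × 10^-22 cm³.
a = (2.463 × 10^-22)^(1/3) = 6.268 × 10^-8 cm = 627 pm.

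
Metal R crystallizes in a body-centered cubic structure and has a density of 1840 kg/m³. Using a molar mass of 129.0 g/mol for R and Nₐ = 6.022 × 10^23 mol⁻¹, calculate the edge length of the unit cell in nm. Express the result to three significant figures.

0.615 nm

With Z = 2 atoms per BCC cell, a³ = Z·M/(N_A·ρ) = 2 × 129.0 / (6.022 × 10²³ × 1.840 g/cm³) = 2.328 × 10^-22 cm³.
a = (2.328 × 10^-22)^(1/3) = 6.152 × 10^-8 cm = 0.615 nm.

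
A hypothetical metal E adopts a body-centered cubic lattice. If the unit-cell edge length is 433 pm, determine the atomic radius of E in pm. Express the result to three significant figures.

187 pm

In a BCC lattice, atoms touch along the body diagonal, so √3·a = 4r.
r = √3·a/4 = 1.7321 × 433 / 4 = 187 pm.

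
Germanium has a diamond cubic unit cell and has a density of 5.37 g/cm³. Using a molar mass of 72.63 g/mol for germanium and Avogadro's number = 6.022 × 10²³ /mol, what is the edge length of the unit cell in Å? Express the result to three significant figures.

With Z = 8 atoms per diamond cubic cell, a³ = Z·M/(N_A·ρ) = 8 × 72.63 / (6.022 × 10²³ × 5.370 g/cm³) = 1.797 × 10^-22 cm³.
a = (1.797 × 10^-22)^(1/3) = 5.643 × 10^-8 cm = 5.64 Å.

5.64 Å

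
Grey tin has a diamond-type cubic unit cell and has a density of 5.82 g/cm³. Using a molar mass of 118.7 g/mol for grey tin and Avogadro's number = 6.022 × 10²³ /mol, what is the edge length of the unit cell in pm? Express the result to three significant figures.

647 pm

With Z = 8 atoms per diamond cubic cell, a³ = Z·M/(N_A·ρ) = 8 × 118.7 / (6.022 × 10²³ × 5.820 g/cm³) = 2.709 × 10^-22 cm³.
a = (2.709 × 10^-22)^(1/3) = 6.471 × 10^-8 cm = 647 pm.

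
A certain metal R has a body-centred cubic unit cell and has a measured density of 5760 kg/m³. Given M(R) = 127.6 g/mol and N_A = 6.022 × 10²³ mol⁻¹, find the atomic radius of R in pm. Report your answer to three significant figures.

181 pm

For a BCC cell (Z = 2), a³ = Z·M/(N_A·ρ) = 2 × 127.6 / (6.022 × 10²³ × 5.760) = 7.357 × 10^-23 cm³, so a = 4.190 × 10^-8 cm = 419.0 pm.
Atoms touch along the body diagonal, so √3·a = 4r, so r = 0.4330 × a = 181 pm.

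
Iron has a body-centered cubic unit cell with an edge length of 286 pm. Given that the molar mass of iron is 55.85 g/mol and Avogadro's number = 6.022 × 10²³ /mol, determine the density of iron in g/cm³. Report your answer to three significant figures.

A BCC unit cell contains Z = 2 atoms.
Cell volume: a³ = (286 pm)³ = (2.860 × 10^-8 cm)³ = 2.339 × 10^-23 cm³.
ρ = Z·M/(N_A·a³) = 2 × 55.85 / (6.022 × 10²³ × 2.339 × 10^-23) = 7.929 g/cm³.

7.93 g/cm³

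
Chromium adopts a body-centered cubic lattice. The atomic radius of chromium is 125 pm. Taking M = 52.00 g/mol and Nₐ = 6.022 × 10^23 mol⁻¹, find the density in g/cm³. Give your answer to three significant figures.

7.18 g/cm³

In a BCC lattice, atoms touch along the body diagonal, so √3·a = 4r, giving a = 288.7 pm = 2.887 × 10^-8 cm.
With Z = 2, ρ = Z·M/(N_A·a³) = 2 × 52.00 / (6.022 × 10²³ × 2.406 × 10^-23) = 7.179 g/cm³.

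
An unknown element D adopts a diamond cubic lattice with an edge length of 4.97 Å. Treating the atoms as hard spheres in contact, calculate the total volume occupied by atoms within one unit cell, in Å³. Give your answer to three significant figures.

41.8 Å³

In a diamond cubic lattice nearest neighbors lie along the body diagonal with √3·a = 8r, so r = 0.2165a = 1.076 Å.
V_atoms = Z × (4/3)πr³ = 8 × (4/3)π × (1.076)³ = 41.8 Å³.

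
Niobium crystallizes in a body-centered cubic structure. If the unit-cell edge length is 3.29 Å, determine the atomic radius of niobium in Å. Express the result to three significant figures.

1.42 Å

In a BCC lattice, atoms touch along the body diagonal, so √3·a = 4r.
r = √3·a/4 = 1.7321 × 3.29 / 4 = 1.42 Å.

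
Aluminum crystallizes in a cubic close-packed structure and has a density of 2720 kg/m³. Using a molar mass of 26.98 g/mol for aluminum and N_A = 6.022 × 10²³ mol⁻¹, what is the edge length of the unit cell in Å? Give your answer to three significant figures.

4.04 Å

With Z = 4 atoms per FCC cell, a³ = Z·M/(N_A·ρ) = 4 × 26.98 / (6.022 × 10²³ × 2.720 g/cm³) = 6.589 × 10^-23 cm³.
a = (6.589 × 10^-23)^(1/3) = 4.039 × 10^-8 cm = 4.04 Å.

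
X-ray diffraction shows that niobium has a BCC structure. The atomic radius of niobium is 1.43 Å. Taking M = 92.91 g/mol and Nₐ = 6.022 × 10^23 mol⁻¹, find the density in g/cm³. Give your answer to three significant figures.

In a BCC lattice, atoms touch along the body diagonal, so √3·a = 4r, giving a = 3.302 Å = 3.302 × 10^-8 cm.
With Z = 2, ρ = Z·M/(N_A·a³) = 2 × 92.91 / (6.022 × 10²³ × 3.602 × 10^-23) = 8.567 g/cm³.

8.57 g/cm³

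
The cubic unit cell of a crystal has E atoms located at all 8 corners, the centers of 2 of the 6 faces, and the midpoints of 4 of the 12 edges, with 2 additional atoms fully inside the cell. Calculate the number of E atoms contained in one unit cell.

5

Corner atoms are shared by 8 cells (1/8 each), face atoms by 2 (1/2 each), edge atoms by 4 (1/4 each), interior atoms are unshared.
Net atoms = 8 × 1/8 + 2 × 1/2 + 4 × 1/4 + 2 = 1 + 1 + 1 + 2 = 5.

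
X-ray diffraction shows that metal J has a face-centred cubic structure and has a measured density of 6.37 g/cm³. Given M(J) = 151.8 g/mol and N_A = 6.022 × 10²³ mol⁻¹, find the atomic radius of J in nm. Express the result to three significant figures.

0.191 nm

For an FCC cell (Z = 4), a³ = Z·M/(N_A·ρ) = 4 × 151.8 / (6.022 × 10²³ × 6.370) = 1.583 × 10^-22 cm³, so a = 5.409 × 10^-8 cm = 0.5409 nm.
Atoms touch along the face diagonal, so √2·a = 4r, so r = 0.3536 × a = 0.191 nm.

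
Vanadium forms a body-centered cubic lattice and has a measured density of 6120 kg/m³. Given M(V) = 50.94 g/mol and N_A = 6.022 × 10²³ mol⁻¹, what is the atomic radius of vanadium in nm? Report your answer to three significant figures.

For a BCC cell (Z = 2), a³ = Z·M/(N_A·ρ) = 2 × 50.94 / (6.022 × 10²³ × 6.120) = 2.764 × 10^-23 cm³, so a = 3.024 × 10^-8 cm = 0.3024 nm.
Atoms touch along the body diagonal, so √3·a = 4r, so r = 0.4330 × a = 0.131 nm.

0.131 nm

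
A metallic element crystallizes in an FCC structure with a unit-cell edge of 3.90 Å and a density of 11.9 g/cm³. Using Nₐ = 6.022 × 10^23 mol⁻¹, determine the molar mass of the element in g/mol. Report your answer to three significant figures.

106 g/mol

An FCC cell has Z = 4 atoms; a = 3.900 × 10^-8 cm.
M = ρ·N_A·a³/Z = 11.9 × 6.022 × 10²³ × 5.932 × 10^-23 / 4 = 106 g/mol.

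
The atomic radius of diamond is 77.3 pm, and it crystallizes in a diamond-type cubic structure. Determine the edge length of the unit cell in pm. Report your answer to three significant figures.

357 pm

In a diamond cubic lattice, nearest neighbors lie along the body diagonal with √3·a = 8r.
a = 8r/√3 = 8 × 77.3 / 1.7321 = 357 pm.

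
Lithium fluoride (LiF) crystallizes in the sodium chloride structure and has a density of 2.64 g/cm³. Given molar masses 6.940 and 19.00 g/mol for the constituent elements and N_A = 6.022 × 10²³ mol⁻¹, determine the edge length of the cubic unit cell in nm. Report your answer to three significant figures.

0.403 nm

M(LiF) = 25.94 g/mol; Z = 4 formula units per cell.
a³ = Z·M/(N_A·ρ) = 4 × 25.94 / (6.022 × 10²³ × 2.64) = 6.527 × 10^-23 cm³, so a = 4.026 × 10^-8 cm = 0.403 nm.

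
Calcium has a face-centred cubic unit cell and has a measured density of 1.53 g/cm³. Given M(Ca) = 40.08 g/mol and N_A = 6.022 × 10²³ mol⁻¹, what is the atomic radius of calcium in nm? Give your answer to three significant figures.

0.197 nm

For an FCC cell (Z = 4), a³ = Z·M/(N_A·ρ) = 4 × 40.08 / (6.022 × 10²³ × 1.530) = 1.740 × 10^-22 cm³, so a = 5.583 × 10^-8 cm = 0.5583 nm.
Atoms touch along the face diagonal, so √2·a = 4r, so r = 0.3536 × a = 0.197 nm.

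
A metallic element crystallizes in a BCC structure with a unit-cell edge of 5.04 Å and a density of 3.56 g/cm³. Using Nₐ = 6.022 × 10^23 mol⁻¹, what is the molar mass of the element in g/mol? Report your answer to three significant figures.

A BCC cell has Z = 2 atoms; a = 5.040 × 10^-8 cm.
M = ρ·N_A·a³/Z = 3.56 × 6.022 × 10²³ × 1.280 × 10^-22 / 2 = 137 g/mol.

137 g/mol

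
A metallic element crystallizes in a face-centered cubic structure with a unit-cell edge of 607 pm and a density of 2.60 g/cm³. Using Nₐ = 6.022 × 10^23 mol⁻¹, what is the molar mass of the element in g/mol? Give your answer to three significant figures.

87.5 g/mol

An FCC cell has Z = 4 atoms; a = 6.070 × 10^-8 cm.
M = ρ·N_A·a³/Z = 2.60 × 6.022 × 10²³ × 2.236 × 10^-22 / 4 = 87.5 g/mol.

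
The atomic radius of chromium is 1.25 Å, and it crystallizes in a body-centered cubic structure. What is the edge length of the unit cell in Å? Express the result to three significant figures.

In a BCC lattice, atoms touch along the body diagonal, so √3·a = 4r.
a = 4r/√3 = 4 × 1.25 / 1.7321 = 2.89 Å.

2.89 Å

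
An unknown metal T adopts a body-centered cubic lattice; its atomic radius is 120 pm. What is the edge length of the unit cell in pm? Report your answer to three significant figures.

277 pm

In a BCC lattice, atoms touch along the body diagonal, so √3·a = 4r.
a = 4r/√3 = 4 × 120 / 1.7321 = 277 pm.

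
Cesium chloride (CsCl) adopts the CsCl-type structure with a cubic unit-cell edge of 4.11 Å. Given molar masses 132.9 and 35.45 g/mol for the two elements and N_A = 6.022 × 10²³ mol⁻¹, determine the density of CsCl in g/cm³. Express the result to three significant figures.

4.03 g/cm³

The CsCl-type structure contains Z = 1 formula unit per cell; M(CsCl) = 132.9 + 35.45 = 168.35 g/mol.
a³ = (4.110 × 10^-8 cm)³ = 6.943 × 10^-23 cm³.
ρ = 1 × 168.35 / (6.022 × 10²³ × 6.943 × 10^-23) = 4.027 g/cm³.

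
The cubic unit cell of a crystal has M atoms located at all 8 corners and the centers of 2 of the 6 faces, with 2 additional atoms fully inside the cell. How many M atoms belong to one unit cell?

4

Corner atoms are shared by 8 cells (1/8 each), face atoms by 2 (1/2 each), interior atoms are unshared.
Net atoms = 8 × 1/8 + 2 × 1/2 + 2 = 1 + 1 + 2 = 4.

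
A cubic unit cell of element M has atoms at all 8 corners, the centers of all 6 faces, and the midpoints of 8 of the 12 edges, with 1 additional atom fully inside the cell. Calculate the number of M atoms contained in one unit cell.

Corner atoms are shared by 8 cells (1/8 each), face atoms by 2 (1/2 each), edge atoms by 4 (1/4 each), interior atoms are unshared.
Net atoms = 8 × 1/8 + 6 × 1/2 + 8 × 1/4 + 1 = 1 + 3 + 2 + 1 = 7.

7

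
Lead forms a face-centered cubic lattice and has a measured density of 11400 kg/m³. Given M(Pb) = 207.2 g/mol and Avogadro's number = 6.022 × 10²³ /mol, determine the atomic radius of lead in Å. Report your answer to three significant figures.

1.75 Å

For an FCC cell (Z = 4), a³ = Z·M/(N_A·ρ) = 4 × 207.2 / (6.022 × 10²³ × 11.40) = 1.207 × 10^-22 cm³, so a = 4.942 × 10^-8 cm = 4.942 Å.
Atoms touch along the face diagonal, so √2·a = 4r, so r = 0.3536 × a = 1.75 Å.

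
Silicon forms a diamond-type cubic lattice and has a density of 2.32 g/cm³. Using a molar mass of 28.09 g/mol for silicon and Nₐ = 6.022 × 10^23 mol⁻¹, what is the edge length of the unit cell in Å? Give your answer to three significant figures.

5.44 Å

With Z = 8 atoms per diamond cubic cell, a³ = Z·M/(N_A·ρ) = 8 × 28.09 / (6.022 × 10²³ × 2.320 g/cm³) = 1.608 × 10^-22 cm³.
a = (1.608 × 10^-22)^(1/3) = 5.438 × 10^-8 cm = 5.44 Å.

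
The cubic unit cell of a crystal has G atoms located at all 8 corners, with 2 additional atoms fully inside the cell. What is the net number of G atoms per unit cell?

3

Corner atoms are shared by 8 cells (1/8 each), interior atoms are unshared.
Net atoms = 8 × 1/8 + 2 = 1 + 2 = 3.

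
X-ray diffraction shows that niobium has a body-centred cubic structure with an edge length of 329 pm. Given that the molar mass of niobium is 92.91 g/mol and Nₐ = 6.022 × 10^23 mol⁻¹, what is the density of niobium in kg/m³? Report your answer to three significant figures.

8660 kg/m³

A BCC unit cell contains Z = 2 atoms.
Cell volume: a³ = (329 pm)³ = (3.290 × 10^-8 cm)³ = 3.561 × 10^-23 cm³.
ρ = Z·M/(N_A·a³) = 2 × 92.91 / (6.022 × 10²³ × 3.561 × 10^-23) = 8.665 g/cm³ = 8660 kg/m³.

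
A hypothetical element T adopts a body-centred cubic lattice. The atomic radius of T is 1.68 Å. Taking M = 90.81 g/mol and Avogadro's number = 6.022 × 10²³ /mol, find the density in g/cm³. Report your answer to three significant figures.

In a BCC lattice, atoms touch along the body diagonal, so √3·a = 4r, giving a = 3.880 Å = 3.880 × 10^-8 cm.
With Z = 2, ρ = Z·M/(N_A·a³) = 2 × 90.81 / (6.022 × 10²³ × 5.840 × 10^-23) = 5.164 g/cm³.

5.16 g/cm³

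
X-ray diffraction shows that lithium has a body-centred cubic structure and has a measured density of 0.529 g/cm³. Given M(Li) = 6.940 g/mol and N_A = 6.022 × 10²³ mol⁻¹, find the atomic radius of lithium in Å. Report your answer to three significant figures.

For a BCC cell (Z = 2), a³ = Z·M/(N_A·ρ) = 2 × 6.940 / (6.022 × 10²³ × 0.5290) = 4.357 × 10^-23 cm³, so a = 3.519 × 10^-8 cm = 3.519 Å.
Atoms touch along the body diagonal, so √3·a = 4r, so r = 0.4330 × a = 1.52 Å.

1.52 Å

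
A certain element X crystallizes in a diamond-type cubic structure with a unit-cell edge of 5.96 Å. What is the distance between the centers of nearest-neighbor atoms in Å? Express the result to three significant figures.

In a diamond cubic structure, nearest neighbors lie along the body diagonal with √3·a = 8r; the nearest-neighbor distance equals 2r = 0.4330·a.
d = 0.4330 × 5.96 = 2.58 Å.

2.58 Å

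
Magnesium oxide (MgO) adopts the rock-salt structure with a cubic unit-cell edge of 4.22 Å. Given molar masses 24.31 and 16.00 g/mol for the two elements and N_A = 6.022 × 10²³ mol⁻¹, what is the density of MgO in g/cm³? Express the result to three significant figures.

The rock-salt structure contains Z = 4 formula units per cell; M(MgO) = 24.31 + 16.00 = 40.31 g/mol.
a³ = (4.220 × 10^-8 cm)³ = 7.515 × 10^-23 cm³.
ρ = 4 × 40.31 / (6.022 × 10²³ × 7.515 × 10^-23) = 3.563 g/cm³.

3.56 g/cm³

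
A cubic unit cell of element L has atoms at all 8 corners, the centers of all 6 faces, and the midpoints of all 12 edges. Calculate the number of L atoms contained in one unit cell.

7

Corner atoms are shared by 8 cells (1/8 each), face atoms by 2 (1/2 each), edge atoms by 4 (1/4 each).
Net atoms = 8 × 1/8 + 6 × 1/2 + 12 × 1/4 = 1 + 3 + 3 = 7.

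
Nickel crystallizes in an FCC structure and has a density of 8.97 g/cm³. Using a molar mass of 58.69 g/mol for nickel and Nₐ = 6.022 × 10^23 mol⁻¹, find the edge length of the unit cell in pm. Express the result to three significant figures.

With Z = 4 atoms per FCC cell, a³ = Z·M/(N_A·ρ) = 4 × 58.69 / (6.022 × 10²³ × 8.970 g/cm³) = 4.346 × 10^-23 cm³.
a = (4.346 × 10^-23)^(1/3) = 3.516 × 10^-8 cm = 352 pm.

352 pm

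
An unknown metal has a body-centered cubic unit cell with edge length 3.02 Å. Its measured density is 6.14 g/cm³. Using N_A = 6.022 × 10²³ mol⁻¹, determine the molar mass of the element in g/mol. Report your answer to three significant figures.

A BCC cell has Z = 2 atoms; a = 3.020 × 10^-8 cm.
M = ρ·N_A·a³/Z = 6.14 × 6.022 × 10²³ × 2.754 × 10^-23 / 2 = 50.9 g/mol.

50.9 g/mol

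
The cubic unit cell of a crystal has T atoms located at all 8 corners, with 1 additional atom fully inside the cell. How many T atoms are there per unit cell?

2

Corner atoms are shared by 8 cells (1/8 each), interior atoms are unshared.
Net atoms = 8 × 1/8 + 1 = 1 + 1 = 2.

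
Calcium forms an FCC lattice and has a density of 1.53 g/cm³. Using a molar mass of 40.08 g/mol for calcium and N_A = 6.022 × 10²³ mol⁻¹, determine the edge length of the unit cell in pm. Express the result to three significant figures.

558 pm

With Z = 4 atoms per FCC cell, a³ = Z·M/(N_A·ρ) = 4 × 40.08 / (6.022 × 10²³ × 1.530 g/cm³) = 1.740 × 10^-22 cm³.
a = (1.740 × 10^-22)^(1/3) = 5.583 × 10^-8 cm = 558 pm.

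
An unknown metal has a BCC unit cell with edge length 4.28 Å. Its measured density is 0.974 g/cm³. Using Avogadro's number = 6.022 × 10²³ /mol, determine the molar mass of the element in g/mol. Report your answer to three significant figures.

A BCC cell has Z = 2 atoms; a = 4.280 × 10^-8 cm.
M = ρ·N_A·a³/Z = 0.974 × 6.022 × 10²³ × 7.840 × 10^-23 / 2 = 23.0 g/mol.

23.0 g/mol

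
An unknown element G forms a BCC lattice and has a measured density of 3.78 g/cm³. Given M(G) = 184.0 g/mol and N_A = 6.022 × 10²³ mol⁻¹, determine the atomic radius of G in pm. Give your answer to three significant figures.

For a BCC cell (Z = 2), a³ = Z·M/(N_A·ρ) = 2 × 184.0 / (6.022 × 10²³ × 3.780) = 1.617 × 10^-22 cm³, so a = 5.448 × 10^-8 cm = 544.8 pm.
Atoms touch along the body diagonal, so √3·a = 4r, so r = 0.4330 × a = 236 pm.

236 pm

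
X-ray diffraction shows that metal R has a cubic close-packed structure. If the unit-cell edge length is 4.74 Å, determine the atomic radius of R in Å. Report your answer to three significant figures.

In an FCC lattice, atoms touch along the face diagonal, so √2·a = 4r.
r = √2·a/4 = 1.4142 × 4.74 / 4 = 1.68 Å.

1.68 Å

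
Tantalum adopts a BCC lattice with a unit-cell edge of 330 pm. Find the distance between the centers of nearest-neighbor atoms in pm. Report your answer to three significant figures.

286 pm

In a BCC structure, atoms touch along the body diagonal, so √3·a = 4r; the nearest-neighbor distance equals 2r = 0.8660·a.
d = 0.8660 × 330 = 286 pm.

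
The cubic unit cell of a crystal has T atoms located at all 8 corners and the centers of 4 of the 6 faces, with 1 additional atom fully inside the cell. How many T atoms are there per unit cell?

4

Corner atoms are shared by 8 cells (1/8 each), face atoms by 2 (1/2 each), interior atoms are unshared.
Net atoms = 8 × 1/8 + 4 × 1/2 + 1 = 1 + 2 + 1 = 4.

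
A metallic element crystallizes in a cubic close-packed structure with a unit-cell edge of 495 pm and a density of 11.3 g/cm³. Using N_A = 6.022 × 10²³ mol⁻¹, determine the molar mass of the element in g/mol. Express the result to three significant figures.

An FCC cell has Z = 4 atoms; a = 4.950 × 10^-8 cm.
M = ρ·N_A·a³/Z = 11.3 × 6.022 × 10²³ × 1.213 × 10^-22 / 4 = 206 g/mol.

206 g/mol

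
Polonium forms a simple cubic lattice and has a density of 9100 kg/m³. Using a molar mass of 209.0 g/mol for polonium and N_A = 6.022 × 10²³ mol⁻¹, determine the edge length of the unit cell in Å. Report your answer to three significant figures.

With Z = 1 atom per simple cubic cell, a³ = Z·M/(N_A·ρ) = 1 × 209.0 / (6.022 × 10²³ × 9.100 g/cm³) = 3.814 × 10^-23 cm³.
a = (3.814 × 10^-23)^(1/3) = 3.366 × 10^-8 cm = 3.37 Å.

3.37 Å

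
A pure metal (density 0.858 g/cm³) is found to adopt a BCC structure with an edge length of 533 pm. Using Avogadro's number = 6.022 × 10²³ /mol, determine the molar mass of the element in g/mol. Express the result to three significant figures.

39.1 g/mol

A BCC cell has Z = 2 atoms; a = 5.330 × 10^-8 cm.
M = ρ·N_A·a³/Z = 0.858 × 6.022 × 10²³ × 1.514 × 10^-22 / 2 = 39.1 g/mol.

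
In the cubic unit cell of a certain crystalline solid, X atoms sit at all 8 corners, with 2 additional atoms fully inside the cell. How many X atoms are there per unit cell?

3

Corner atoms are shared by 8 cells (1/8 each), interior atoms are unshared.
Net atoms = 8 × 1/8 + 2 = 1 + 2 = 3.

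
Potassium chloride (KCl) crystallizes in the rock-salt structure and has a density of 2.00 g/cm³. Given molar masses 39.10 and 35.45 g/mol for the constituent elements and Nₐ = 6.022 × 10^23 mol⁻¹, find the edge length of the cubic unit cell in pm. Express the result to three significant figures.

M(KCl) = 74.55 g/mol; Z = 4 formula units per cell.
a³ = Z·M/(N_A·ρ) = 4 × 74.55 / (6.022 × 10²³ × 2.00) = 2.476 × 10^-22 cm³, so a = 6.279 × 10^-8 cm = 628 pm.

628 pm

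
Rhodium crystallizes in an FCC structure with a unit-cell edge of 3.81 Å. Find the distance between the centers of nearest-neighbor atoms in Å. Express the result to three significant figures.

In an FCC structure, atoms touch along the face diagonal, so √2·a = 4r; the nearest-neighbor distance equals 2r = 0.7071·a.
d = 0.7071 × 3.81 = 2.69 Å.

2.69 Å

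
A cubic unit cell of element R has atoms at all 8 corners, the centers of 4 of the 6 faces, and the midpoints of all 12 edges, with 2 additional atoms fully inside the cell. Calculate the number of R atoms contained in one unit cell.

8

Corner atoms are shared by 8 cells (1/8 each), face atoms by 2 (1/2 each), edge atoms by 4 (1/4 each), interior atoms are unshared.
Net atoms = 8 × 1/8 + 4 × 1/2 + 12 × 1/4 + 2 = 1 + 2 + 3 + 2 = 8.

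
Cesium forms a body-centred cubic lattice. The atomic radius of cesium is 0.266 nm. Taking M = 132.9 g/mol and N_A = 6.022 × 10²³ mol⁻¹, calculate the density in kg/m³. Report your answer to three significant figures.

1900 kg/m³

In a BCC lattice, atoms touch along the body diagonal, so √3·a = 4r, giving a = 0.6143 nm = 6.143 × 10^-8 cm.
With Z = 2, ρ = Z·M/(N_A·a³) = 2 × 132.9 / (6.022 × 10²³ × 2.318 × 10^-22) = 1.904 g/cm³ = 1900 kg/m³.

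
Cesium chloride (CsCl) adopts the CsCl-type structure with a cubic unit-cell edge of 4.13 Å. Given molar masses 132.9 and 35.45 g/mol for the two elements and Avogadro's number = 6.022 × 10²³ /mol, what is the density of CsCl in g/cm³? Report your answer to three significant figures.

The CsCl-type structure contains Z = 1 formula unit per cell; M(CsCl) = 132.9 + 35.45 = 168.35 g/mol.
a³ = (4.130 × 10^-8 cm)³ = 7.044 × 10^-23 cm³.
ρ = 1 × 168.35 / (6.022 × 10²³ × 7.044 × 10^-23) = 3.968 g/cm³.

3.97 g/cm³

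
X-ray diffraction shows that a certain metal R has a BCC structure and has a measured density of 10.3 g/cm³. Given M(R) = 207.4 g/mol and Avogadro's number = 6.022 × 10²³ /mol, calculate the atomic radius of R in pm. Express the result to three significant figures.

For a BCC cell (Z = 2), a³ = Z·M/(N_A·ρ) = 2 × 207.4 / (6.022 × 10²³ × 10.30) = 6.687 × 10^-23 cm³, so a = 4.059 × 10^-8 cm = 405.9 pm.
Atoms touch along the body diagonal, so √3·a = 4r, so r = 0.4330 × a = 176 pm.

176 pm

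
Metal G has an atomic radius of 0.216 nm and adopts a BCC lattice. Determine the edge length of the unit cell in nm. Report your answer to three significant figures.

In a BCC lattice, atoms touch along the body diagonal, so √3·a = 4r.
a = 4r/√3 = 4 × 0.216 / 1.7321 = 0.499 nm.

0.499 nm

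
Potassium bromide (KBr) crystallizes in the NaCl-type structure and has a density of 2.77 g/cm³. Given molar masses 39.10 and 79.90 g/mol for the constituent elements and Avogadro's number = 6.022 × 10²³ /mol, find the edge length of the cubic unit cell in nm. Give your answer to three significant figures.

0.658 nm

M(KBr) = 119.0 g/mol; Z = 4 formula units per cell.
a³ = Z·M/(N_A·ρ) = 4 × 119.0 / (6.022 × 10²³ × 2.77) = 2.854 × 10^-22 cm³, so a = 6.584 × 10^-8 cm = 0.658 nm.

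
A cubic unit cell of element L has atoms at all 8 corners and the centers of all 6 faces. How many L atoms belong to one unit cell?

4

Corner atoms are shared by 8 cells (1/8 each), face atoms by 2 (1/2 each).
Net atoms = 8 × 1/8 + 6 × 1/2 = 1 + 3 = 4.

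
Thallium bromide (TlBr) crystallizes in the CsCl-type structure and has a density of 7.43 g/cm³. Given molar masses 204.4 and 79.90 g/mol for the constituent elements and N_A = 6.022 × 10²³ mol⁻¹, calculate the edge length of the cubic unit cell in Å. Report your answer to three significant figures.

3.99 Å

M(TlBr) = 284.3 g/mol; Z = 1 formula unit per cell.
a³ = Z·M/(N_A·ρ) = 1 × 284.3 / (6.022 × 10²³ × 7.43) = 6.354 × 10^-23 cm³, so a = 3.990 × 10^-8 cm = 3.99 Å.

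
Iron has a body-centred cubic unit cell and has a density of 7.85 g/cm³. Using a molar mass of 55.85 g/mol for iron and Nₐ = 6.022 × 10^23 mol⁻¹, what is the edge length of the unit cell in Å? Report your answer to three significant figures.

With Z = 2 atoms per BCC cell, a³ = Z·M/(N_A·ρ) = 2 × 55.85 / (6.022 × 10²³ × 7.850 g/cm³) = 2.363 × 10^-23 cm³.
a = (2.363 × 10^-23)^(1/3) = 2.870 × 10^-8 cm = 2.87 Å.

2.87 Å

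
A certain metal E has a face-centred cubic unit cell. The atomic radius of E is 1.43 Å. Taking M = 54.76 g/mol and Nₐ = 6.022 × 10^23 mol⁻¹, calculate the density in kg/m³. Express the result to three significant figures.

In an FCC lattice, atoms touch along the face diagonal, so √2·a = 4r, giving a = 4.045 Å = 4.045 × 10^-8 cm.
With Z = 4, ρ = Z·M/(N_A·a³) = 4 × 54.76 / (6.022 × 10²³ × 6.617 × 10^-23) = 5.497 g/cm³ = 5500 kg/m³.

5500 kg/m³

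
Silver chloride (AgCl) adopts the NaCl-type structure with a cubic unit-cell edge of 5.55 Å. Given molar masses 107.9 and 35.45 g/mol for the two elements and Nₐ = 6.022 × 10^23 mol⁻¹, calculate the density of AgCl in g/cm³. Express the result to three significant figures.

The NaCl-type structure contains Z = 4 formula units per cell; M(AgCl) = 107.9 + 35.45 = 143.35 g/mol.
a³ = (5.550 × 10^-8 cm)³ = 1.710 × 10^-22 cm³.
ρ = 4 × 143.35 / (6.022 × 10²³ × 1.710 × 10^-22) = 5.570 g/cm³.

5.57 g/cm³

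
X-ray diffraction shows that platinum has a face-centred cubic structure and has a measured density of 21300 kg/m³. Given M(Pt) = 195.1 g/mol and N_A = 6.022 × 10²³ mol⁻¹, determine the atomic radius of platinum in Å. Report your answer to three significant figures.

1.39 Å

For an FCC cell (Z = 4), a³ = Z·M/(N_A·ρ) = 4 × 195.1 / (6.022 × 10²³ × 21.30) = 6.084 × 10^-23 cm³, so a = 3.933 × 10^-8 cm = 3.933 Å.
Atoms touch along the face diagonal, so √2·a = 4r, so r = 0.3536 × a = 1.39 Å.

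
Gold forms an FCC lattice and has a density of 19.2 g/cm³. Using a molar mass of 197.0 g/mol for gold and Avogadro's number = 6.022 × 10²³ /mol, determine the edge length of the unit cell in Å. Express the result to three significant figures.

With Z = 4 atoms per FCC cell, a³ = Z·M/(N_A·ρ) = 4 × 197.0 / (6.022 × 10²³ × 19.20 g/cm³) = 6.815 × 10^-23 cm³.
a = (6.815 × 10^-23)^(1/3) = 4.085 × 10^-8 cm = 4.08 Å.

4.08 Å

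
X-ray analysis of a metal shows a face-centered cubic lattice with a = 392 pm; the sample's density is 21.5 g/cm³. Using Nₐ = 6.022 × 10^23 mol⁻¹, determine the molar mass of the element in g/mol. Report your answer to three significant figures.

An FCC cell has Z = 4 atoms; a = 3.920 × 10^-8 cm.
M = ρ·N_A·a³/Z = 21.5 × 6.022 × 10²³ × 6.024 × 10^-23 / 4 = 195 g/mol.

195 g/mol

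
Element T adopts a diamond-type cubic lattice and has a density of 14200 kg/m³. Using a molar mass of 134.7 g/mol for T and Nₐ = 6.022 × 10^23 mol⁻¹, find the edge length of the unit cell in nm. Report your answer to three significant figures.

With Z = 8 atoms per diamond cubic cell, a³ = Z·M/(N_A·ρ) = 8 × 134.7 / (6.022 × 10²³ × 14.20 g/cm³) = 1.260 × 10^-22 cm³.
a = (1.260 × 10^-22)^(1/3) = 5.014 × 10^-8 cm = 0.501 nm.

0.501 nm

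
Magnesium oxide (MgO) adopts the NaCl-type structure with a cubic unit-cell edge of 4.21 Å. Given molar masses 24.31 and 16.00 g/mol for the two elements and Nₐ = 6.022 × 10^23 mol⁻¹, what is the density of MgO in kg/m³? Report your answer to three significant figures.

3590 kg/m³

The NaCl-type structure contains Z = 4 formula units per cell; M(MgO) = 24.31 + 16.00 = 40.31 g/mol.
a³ = (4.210 × 10^-8 cm)³ = 7.462 × 10^-23 cm³.
ρ = 4 × 40.31 / (6.022 × 10²³ × 7.462 × 10^-23) = 3.588 g/cm³ = 3590 kg/m³.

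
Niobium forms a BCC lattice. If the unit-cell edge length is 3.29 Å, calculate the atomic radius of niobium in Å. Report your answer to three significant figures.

In a BCC lattice, atoms touch along the body diagonal, so √3·a = 4r.
r = √3·a/4 = 1.7321 × 3.29 / 4 = 1.42 Å.

1.42 Å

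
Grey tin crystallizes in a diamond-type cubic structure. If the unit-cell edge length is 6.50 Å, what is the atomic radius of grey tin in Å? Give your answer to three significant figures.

In a diamond cubic lattice, nearest neighbors lie along the body diagonal with √3·a = 8r.
r = √3·a/8 = 1.7321 × 6.50 / 8 = 1.41 Å.

1.41 Å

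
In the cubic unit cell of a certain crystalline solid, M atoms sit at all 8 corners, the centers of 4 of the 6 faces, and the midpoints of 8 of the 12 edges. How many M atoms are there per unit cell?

5

Corner atoms are shared by 8 cells (1/8 each), face atoms by 2 (1/2 each), edge atoms by 4 (1/4 each).
Net atoms = 8 × 1/8 + 4 × 1/2 + 8 × 1/4 = 1 + 2 + 2 = 5.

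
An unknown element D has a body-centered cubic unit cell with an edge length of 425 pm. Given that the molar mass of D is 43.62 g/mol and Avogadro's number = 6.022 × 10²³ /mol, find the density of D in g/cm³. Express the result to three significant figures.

1.89 g/cm³

A BCC unit cell contains Z = 2 atoms.
Cell volume: a³ = (425 pm)³ = (4.250 × 10^-8 cm)³ = 7.677 × 10^-23 cm³.
ρ = Z·M/(N_A·a³) = 2 × 43.62 / (6.022 × 10²³ × 7.677 × 10^-23) = 1.887 g/cm³.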